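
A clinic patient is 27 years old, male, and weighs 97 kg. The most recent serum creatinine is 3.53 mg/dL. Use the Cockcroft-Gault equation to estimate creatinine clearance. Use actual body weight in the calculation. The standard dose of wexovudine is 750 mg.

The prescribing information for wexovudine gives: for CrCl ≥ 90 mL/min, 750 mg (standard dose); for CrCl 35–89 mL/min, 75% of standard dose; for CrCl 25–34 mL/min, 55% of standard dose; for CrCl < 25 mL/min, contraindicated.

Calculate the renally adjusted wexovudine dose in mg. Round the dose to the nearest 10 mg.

CrCl = (140 − 27) × 97 / (72 × 3.53) = 10961.0 / 254.16 ≈ 43.1 mL/min
CrCl ≈ 43 mL/min → bracket 35–89 mL/min.
75% of 750 mg = 562.5 mg → 560 mg

560 mg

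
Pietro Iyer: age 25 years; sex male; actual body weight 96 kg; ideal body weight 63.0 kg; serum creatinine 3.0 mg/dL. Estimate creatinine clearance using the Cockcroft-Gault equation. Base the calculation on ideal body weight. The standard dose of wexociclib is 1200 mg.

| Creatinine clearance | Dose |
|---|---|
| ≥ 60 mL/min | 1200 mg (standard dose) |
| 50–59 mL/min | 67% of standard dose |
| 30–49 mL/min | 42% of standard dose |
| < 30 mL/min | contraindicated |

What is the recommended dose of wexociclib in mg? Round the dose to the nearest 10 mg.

CrCl = (140 − 25) × 63 / (72 × 3) = 7245.0 / 216.00 ≈ 33.5 mL/min
CrCl ≈ 34 mL/min → bracket 30–49 mL/min.
42% of 1200 mg = 504 mg → 500 mg

500 mg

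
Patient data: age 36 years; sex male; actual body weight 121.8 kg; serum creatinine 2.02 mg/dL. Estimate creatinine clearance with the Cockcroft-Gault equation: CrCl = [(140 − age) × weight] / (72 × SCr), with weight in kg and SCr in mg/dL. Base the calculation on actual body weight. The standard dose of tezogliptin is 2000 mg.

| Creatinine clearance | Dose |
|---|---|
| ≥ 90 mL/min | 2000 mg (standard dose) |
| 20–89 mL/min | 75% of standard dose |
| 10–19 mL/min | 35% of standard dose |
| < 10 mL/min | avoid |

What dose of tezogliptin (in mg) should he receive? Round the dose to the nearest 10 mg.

CrCl = (140 − 36) × 121.8 / (72 × 2.02) = 12667.2 / 145.44 ≈ 87.1 mL/min
CrCl ≈ 87 mL/min → bracket 20–89 mL/min.
75% of 2000 mg = 1500 mg

1500 mg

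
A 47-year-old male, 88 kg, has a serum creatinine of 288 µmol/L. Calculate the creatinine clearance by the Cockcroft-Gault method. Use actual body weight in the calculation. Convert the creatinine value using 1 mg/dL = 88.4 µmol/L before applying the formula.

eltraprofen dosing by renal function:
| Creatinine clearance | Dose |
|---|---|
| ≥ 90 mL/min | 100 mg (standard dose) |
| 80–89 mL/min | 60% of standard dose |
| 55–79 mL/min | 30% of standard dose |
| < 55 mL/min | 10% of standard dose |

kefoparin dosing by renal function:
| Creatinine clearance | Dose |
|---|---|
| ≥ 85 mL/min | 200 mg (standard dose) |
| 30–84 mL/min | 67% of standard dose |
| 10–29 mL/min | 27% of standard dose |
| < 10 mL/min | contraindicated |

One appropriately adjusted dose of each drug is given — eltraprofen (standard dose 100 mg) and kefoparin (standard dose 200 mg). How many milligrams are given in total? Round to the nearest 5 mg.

SCr = 288 / 88.4 = 3.258 mg/dL
CrCl = (140 − 47) × 88 / (72 × 3.258) = 8184.0 / 234.58 ≈ 34.9 mL/min
CrCl ≈ 35 mL/min.
eltraprofen: < 55 mL/min → 10% of 100 mg = 10 mg.
kefoparin: 30–84 mL/min → 67% of 200 mg = 134 mg.
Total = 10 + 134 = 144 mg.

145 mg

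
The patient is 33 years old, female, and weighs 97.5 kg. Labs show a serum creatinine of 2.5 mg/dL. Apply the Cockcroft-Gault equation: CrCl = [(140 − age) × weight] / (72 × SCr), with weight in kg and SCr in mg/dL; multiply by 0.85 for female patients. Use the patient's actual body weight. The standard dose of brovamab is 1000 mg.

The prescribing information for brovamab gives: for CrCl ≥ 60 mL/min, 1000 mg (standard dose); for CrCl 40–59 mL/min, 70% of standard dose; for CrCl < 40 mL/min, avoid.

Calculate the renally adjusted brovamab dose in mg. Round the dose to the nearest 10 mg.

700 mg

CrCl = (140 − 33) × 97.5 / (72 × 2.5) × 0.85 = 10432.5 / 180.00 × 0.85 ≈ 49.3 mL/min
CrCl ≈ 49 mL/min → bracket 40–59 mL/min.
70% of 1000 mg = 700 mg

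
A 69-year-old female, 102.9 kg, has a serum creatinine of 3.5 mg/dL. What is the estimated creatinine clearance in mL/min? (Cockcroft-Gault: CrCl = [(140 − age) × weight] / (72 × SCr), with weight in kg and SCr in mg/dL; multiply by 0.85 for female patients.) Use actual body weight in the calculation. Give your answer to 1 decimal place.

24.6 mL/min

CrCl = (140 − 69) × 102.9 / (72 × 3.5) × 0.85 = 7305.9 / 252.00 × 0.85 ≈ 24.6 mL/min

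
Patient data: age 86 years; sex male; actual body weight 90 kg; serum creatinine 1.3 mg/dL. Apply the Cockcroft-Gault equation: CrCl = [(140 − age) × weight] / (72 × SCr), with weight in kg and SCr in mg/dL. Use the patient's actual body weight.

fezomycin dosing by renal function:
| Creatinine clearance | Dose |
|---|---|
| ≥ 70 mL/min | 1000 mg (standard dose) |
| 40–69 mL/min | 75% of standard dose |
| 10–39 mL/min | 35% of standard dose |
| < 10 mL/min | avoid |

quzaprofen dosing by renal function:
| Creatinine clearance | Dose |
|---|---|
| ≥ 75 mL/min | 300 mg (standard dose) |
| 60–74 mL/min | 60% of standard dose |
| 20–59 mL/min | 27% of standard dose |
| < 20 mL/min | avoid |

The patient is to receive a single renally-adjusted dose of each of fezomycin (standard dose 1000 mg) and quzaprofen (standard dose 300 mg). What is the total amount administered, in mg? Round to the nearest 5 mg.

CrCl = (140 − 86) × 90 / (72 × 1.3) = 4860.0 / 93.60 ≈ 51.9 mL/min
CrCl ≈ 52 mL/min.
fezomycin: 40–69 mL/min → 75% of 1000 mg = 750 mg.
quzaprofen: 20–59 mL/min → 27% of 300 mg = 81 mg.
Total = 750 + 81 = 831 mg.

830 mg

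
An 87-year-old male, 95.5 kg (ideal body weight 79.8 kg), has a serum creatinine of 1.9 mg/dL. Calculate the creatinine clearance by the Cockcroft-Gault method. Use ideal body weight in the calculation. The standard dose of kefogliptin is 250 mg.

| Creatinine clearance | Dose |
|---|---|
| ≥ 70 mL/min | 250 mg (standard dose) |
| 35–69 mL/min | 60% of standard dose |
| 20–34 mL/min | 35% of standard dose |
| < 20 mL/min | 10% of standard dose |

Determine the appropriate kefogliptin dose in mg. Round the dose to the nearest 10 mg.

90 mg

CrCl = (140 − 87) × 79.8 / (72 × 1.9) = 4229.4 / 136.80 ≈ 30.9 mL/min
CrCl ≈ 31 mL/min → bracket 20–34 mL/min.
35% of 250 mg = 87.5 mg → 90 mg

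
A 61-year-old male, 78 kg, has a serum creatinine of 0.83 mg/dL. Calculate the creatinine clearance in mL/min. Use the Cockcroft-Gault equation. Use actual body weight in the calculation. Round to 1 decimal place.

103.1 mL/min

CrCl = (140 − 61) × 78 / (72 × 0.83) = 6162.0 / 59.76 ≈ 103.1 mL/min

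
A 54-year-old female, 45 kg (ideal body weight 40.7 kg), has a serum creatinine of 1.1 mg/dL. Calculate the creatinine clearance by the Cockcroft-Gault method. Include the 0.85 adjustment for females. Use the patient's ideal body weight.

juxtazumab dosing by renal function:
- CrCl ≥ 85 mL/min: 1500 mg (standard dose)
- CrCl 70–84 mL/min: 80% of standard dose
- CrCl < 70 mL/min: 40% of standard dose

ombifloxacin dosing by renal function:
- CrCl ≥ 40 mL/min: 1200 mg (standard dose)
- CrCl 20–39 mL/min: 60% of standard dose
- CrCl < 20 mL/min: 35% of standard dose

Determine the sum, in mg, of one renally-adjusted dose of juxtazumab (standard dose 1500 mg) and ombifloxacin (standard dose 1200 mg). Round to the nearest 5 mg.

1320 mg

CrCl = (140 − 54) × 40.7 / (72 × 1.1) × 0.85 = 3500.2 / 79.20 × 0.85 ≈ 37.6 mL/min
CrCl ≈ 38 mL/min.
juxtazumab: < 70 mL/min → 40% of 1500 mg = 600 mg.
ombifloxacin: 20–39 mL/min → 60% of 1200 mg = 720 mg.
Total = 600 + 720 = 1320 mg.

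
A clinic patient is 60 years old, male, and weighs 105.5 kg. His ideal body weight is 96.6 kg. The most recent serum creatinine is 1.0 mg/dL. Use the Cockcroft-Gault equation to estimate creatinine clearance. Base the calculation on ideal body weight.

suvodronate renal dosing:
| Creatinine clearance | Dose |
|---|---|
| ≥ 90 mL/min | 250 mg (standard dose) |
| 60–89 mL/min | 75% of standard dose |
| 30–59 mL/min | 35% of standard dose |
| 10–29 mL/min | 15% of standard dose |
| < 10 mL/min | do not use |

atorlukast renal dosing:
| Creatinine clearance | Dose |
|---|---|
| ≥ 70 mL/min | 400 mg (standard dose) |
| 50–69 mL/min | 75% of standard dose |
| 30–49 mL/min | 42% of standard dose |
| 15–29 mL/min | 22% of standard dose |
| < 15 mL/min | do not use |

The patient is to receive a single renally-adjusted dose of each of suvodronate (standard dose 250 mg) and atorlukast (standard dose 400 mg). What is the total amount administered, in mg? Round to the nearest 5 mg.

650 mg

CrCl = (140 − 60) × 96.6 / (72 × 1) = 7728.0 / 72.00 ≈ 107.3 mL/min
CrCl ≈ 107 mL/min.
suvodronate: ≥ 90 mL/min → 100% of 250 mg = 250 mg.
atorlukast: ≥ 70 mL/min → 100% of 400 mg = 400 mg.
Total = 250 + 400 = 650 mg.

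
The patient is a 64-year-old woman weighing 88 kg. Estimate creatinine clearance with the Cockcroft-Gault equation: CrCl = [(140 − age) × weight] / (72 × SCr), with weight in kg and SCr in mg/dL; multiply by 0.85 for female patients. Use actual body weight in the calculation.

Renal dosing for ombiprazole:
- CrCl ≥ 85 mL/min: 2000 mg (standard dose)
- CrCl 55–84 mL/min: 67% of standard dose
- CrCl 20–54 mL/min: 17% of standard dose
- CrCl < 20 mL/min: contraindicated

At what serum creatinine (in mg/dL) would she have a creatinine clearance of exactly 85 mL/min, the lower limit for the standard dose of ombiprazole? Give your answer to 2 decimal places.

Standard dose requires CrCl ≥ 85 mL/min.
Set (140 − 64) × 88 × 0.85 / (72 × SCr) = 85
SCr = (140 − 64) × 88 × 0.85 / (72 × 85) = 0.929 mg/dL

0.93 mg/dL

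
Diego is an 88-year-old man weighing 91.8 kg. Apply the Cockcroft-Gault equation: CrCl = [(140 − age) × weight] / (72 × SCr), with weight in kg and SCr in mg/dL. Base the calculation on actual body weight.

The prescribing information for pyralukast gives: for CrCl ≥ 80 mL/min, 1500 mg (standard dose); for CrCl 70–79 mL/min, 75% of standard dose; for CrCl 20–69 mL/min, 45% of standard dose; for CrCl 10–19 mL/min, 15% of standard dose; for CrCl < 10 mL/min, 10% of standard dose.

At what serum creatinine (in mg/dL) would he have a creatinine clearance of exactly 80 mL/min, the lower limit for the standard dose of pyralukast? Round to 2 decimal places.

0.83 mg/dL

Standard dose requires CrCl ≥ 80 mL/min.
Set (140 − 88) × 91.8 / (72 × SCr) = 80
SCr = (140 − 88) × 91.8 / (72 × 80) = 0.829 mg/dL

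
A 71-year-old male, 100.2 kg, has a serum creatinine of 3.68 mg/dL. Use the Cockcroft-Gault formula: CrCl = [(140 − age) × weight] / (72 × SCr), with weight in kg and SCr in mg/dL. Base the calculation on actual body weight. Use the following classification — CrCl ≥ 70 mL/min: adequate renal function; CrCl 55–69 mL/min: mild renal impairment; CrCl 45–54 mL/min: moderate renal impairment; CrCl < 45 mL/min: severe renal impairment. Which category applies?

CrCl = (140 − 71) × 100.2 / (72 × 3.68) = 6913.8 / 264.96 ≈ 26.1 mL/min
26 mL/min falls in the 'severe renal impairment' range.

severe renal impairment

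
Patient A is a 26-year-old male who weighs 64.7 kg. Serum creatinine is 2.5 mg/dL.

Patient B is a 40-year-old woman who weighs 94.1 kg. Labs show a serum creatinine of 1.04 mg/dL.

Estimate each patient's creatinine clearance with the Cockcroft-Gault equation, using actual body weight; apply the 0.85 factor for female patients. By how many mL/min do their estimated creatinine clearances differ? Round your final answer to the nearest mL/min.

66 mL/min

Patient A: CrCl = (140 − 26) × 64.7 / (72 × 2.5) = 7375.8 / 180.00 ≈ 41.0 mL/min
Patient B: CrCl = (140 − 40) × 94.1 / (72 × 1.04) × 0.85 = 9410.0 / 74.88 × 0.85 ≈ 106.8 mL/min
|41.0 − 106.8| = 65.8 mL/min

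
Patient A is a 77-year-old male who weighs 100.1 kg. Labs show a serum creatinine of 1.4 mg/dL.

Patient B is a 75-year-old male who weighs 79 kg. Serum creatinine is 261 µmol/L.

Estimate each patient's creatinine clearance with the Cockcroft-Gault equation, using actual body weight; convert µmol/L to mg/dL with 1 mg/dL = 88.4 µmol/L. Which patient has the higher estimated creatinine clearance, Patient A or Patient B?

Patient A: CrCl = (140 − 77) × 100.1 / (72 × 1.4) = 6306.3 / 100.80 ≈ 62.6 mL/min
Patient B: SCr = 261 / 88.4 = 2.952 mg/dL
Patient B: CrCl = (140 − 75) × 79 / (72 × 2.952) = 5135.0 / 212.54 ≈ 24.2 mL/min
62.6 vs 24.2 mL/min → Patient A is higher.

Patient A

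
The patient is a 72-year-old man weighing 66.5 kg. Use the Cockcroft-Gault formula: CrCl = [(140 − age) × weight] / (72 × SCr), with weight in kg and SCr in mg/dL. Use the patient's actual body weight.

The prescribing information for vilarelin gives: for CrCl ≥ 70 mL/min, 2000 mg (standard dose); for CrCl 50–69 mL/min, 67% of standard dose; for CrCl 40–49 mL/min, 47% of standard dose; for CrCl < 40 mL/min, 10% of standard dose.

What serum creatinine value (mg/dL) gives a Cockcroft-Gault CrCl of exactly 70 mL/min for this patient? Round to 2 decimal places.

Standard dose requires CrCl ≥ 70 mL/min.
Set (140 − 72) × 66.5 / (72 × SCr) = 70
SCr = (140 − 72) × 66.5 / (72 × 70) = 0.897 mg/dL

0.90 mg/dL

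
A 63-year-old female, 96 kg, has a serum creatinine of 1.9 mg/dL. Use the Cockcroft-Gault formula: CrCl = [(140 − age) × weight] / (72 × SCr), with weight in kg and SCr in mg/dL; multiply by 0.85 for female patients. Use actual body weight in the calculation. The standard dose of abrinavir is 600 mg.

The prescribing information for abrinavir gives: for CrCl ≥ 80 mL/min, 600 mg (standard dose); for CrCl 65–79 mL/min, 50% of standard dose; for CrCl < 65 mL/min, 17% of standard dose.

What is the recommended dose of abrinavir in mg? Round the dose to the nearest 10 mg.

CrCl = (140 − 63) × 96 / (72 × 1.9) × 0.85 = 7392.0 / 136.80 × 0.85 ≈ 45.9 mL/min
CrCl ≈ 46 mL/min → bracket < 65 mL/min.
17% of 600 mg = 102 mg → 100 mg

100 mg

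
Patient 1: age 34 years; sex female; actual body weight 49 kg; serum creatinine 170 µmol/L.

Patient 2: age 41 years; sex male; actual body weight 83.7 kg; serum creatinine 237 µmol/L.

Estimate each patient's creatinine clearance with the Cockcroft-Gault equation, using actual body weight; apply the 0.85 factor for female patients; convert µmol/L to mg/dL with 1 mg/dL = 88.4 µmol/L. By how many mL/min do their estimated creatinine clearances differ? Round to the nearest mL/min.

Patient 1: SCr = 170 / 88.4 = 1.923 mg/dL
Patient 1: CrCl = (140 − 34) × 49 / (72 × 1.923) × 0.85 = 5194.0 / 138.46 × 0.85 ≈ 31.9 mL/min
Patient 2: SCr = 237 / 88.4 = 2.681 mg/dL
Patient 2: CrCl = (140 − 41) × 83.7 / (72 × 2.681) = 8286.3 / 193.03 ≈ 42.9 mL/min
|31.9 − 42.9| = 11.0 mL/min

11 mL/min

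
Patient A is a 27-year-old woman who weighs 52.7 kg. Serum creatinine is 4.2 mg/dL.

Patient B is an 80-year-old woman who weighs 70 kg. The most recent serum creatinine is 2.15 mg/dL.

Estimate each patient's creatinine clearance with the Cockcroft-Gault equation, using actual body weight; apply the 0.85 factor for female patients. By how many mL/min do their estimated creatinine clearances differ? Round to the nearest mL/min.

Patient A: CrCl = (140 − 27) × 52.7 / (72 × 4.2) × 0.85 = 5955.1 / 302.40 × 0.85 ≈ 16.7 mL/min
Patient B: CrCl = (140 − 80) × 70 / (72 × 2.15) × 0.85 = 4200.0 / 154.80 × 0.85 ≈ 23.1 mL/min
|16.7 − 23.1| = 6.4 mL/min

6 mL/min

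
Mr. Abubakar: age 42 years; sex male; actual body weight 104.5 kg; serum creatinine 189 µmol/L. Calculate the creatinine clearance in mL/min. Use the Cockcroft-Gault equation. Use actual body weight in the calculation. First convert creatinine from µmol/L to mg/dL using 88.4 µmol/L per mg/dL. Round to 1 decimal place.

SCr = 189 / 88.4 = 2.138 mg/dL
CrCl = (140 − 42) × 104.5 / (72 × 2.138) = 10241.0 / 153.94 ≈ 66.5 mL/min

66.5 mL/min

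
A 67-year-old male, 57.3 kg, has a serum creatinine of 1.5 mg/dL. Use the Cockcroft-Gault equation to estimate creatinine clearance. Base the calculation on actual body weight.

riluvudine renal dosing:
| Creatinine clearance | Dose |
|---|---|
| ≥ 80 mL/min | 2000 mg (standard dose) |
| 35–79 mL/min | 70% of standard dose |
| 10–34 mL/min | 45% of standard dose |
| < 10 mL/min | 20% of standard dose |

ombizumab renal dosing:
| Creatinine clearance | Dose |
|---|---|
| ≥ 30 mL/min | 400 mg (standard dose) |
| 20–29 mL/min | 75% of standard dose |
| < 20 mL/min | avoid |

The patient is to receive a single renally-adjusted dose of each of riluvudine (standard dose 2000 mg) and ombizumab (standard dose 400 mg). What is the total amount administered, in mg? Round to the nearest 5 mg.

CrCl = (140 − 67) × 57.3 / (72 × 1.5) = 4182.9 / 108.00 ≈ 38.7 mL/min
CrCl ≈ 39 mL/min.
riluvudine: 35–79 mL/min → 70% of 2000 mg = 1400 mg.
ombizumab: ≥ 30 mL/min → 100% of 400 mg = 400 mg.
Total = 1400 + 400 = 1800 mg.

1800 mg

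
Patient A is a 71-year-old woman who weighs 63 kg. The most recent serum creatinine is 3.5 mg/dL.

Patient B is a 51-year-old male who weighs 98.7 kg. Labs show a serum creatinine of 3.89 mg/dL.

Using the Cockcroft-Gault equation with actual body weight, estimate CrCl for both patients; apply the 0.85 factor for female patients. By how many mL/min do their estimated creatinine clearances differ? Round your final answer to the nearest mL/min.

Patient A: CrCl = (140 − 71) × 63 / (72 × 3.5) × 0.85 = 4347.0 / 252.00 × 0.85 ≈ 14.7 mL/min
Patient B: CrCl = (140 − 51) × 98.7 / (72 × 3.89) = 8784.3 / 280.08 ≈ 31.4 mL/min
|14.7 − 31.4| = 16.7 mL/min

17 mL/min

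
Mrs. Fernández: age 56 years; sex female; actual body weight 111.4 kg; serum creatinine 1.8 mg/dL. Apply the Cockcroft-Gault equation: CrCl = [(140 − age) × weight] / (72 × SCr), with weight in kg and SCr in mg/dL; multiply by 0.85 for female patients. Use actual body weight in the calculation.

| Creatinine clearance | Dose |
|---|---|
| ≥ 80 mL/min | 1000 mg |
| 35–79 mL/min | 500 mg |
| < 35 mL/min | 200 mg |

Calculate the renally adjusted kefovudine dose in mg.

500 mg

CrCl = (140 − 56) × 111.4 / (72 × 1.8) × 0.85 = 9357.6 / 129.60 × 0.85 ≈ 61.4 mL/min
CrCl ≈ 61 mL/min → bracket 35–79 mL/min.
Dose for this bracket: 500 mg.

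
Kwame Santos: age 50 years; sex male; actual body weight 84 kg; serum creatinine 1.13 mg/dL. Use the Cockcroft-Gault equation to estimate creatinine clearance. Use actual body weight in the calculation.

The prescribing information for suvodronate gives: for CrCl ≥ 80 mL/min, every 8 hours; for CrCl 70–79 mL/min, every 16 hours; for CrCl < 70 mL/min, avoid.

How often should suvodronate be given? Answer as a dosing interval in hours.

every 8 hours

CrCl = (140 − 50) × 84 / (72 × 1.13) = 7560.0 / 81.36 ≈ 92.9 mL/min
CrCl ≈ 93 mL/min → bracket ≥ 80 mL/min → every 8 hours.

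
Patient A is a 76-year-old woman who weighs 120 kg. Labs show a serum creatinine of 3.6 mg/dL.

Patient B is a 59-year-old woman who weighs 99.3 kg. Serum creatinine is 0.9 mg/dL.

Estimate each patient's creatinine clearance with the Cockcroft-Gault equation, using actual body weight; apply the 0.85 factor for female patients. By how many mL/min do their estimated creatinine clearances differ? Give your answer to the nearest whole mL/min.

Patient A: CrCl = (140 − 76) × 120 / (72 × 3.6) × 0.85 = 7680.0 / 259.20 × 0.85 ≈ 25.2 mL/min
Patient B: CrCl = (140 − 59) × 99.3 / (72 × 0.9) × 0.85 = 8043.3 / 64.80 × 0.85 ≈ 105.5 mL/min
|25.2 − 105.5| = 80.3 mL/min

80 mL/min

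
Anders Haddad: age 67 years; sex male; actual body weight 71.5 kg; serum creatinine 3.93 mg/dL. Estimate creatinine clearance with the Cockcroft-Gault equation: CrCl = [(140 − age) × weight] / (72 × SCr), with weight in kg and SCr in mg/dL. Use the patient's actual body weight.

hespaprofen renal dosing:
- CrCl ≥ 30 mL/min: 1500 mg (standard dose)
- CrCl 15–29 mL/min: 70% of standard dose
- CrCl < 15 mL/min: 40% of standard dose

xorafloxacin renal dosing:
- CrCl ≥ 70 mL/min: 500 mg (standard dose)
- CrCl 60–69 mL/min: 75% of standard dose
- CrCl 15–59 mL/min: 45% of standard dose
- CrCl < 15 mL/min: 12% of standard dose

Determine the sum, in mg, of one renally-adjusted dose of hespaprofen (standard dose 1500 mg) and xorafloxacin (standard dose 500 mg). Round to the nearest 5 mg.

1275 mg

CrCl = (140 − 67) × 71.5 / (72 × 3.93) = 5219.5 / 282.96 ≈ 18.4 mL/min
CrCl ≈ 18 mL/min.
hespaprofen: 15–29 mL/min → 70% of 1500 mg = 1050 mg.
xorafloxacin: 15–59 mL/min → 45% of 500 mg = 225 mg.
Total = 1050 + 225 = 1275 mg.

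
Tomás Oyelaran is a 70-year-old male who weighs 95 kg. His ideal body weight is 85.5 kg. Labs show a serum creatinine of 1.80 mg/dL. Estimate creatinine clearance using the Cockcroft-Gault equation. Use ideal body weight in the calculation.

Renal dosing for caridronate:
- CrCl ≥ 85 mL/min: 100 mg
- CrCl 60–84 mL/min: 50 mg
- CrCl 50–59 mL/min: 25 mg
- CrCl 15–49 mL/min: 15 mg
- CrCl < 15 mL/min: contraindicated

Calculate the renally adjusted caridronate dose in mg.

15 mg

CrCl = (140 − 70) × 85.5 / (72 × 1.8) = 5985.0 / 129.60 ≈ 46.2 mL/min
CrCl ≈ 46 mL/min → bracket 15–49 mL/min.
Dose for this bracket: 15 mg.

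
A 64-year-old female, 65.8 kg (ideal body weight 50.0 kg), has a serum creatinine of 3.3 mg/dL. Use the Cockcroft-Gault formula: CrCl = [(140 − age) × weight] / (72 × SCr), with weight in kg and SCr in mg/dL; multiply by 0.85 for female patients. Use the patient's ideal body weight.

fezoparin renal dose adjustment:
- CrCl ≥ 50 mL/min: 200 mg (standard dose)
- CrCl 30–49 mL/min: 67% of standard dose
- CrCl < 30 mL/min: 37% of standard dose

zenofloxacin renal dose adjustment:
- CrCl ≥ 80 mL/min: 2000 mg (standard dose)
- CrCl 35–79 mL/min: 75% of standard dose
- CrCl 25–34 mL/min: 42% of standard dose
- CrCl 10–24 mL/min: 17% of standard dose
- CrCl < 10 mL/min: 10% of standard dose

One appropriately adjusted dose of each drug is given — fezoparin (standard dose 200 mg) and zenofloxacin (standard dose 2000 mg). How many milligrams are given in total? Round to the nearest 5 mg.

CrCl = (140 − 64) × 50 / (72 × 3.3) × 0.85 = 3800.0 / 237.60 × 0.85 ≈ 13.6 mL/min
CrCl ≈ 14 mL/min.
fezoparin: < 30 mL/min → 37% of 200 mg = 74 mg.
zenofloxacin: 10–24 mL/min → 17% of 2000 mg = 340 mg.
Total = 74 + 340 = 414 mg.

415 mg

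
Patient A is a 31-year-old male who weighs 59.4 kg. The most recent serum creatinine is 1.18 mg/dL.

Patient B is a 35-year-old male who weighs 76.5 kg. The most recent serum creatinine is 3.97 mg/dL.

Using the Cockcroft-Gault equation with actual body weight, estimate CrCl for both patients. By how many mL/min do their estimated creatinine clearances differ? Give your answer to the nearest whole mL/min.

48 mL/min

Patient A: CrCl = (140 − 31) × 59.4 / (72 × 1.18) = 6474.6 / 84.96 ≈ 76.2 mL/min
Patient B: CrCl = (140 − 35) × 76.5 / (72 × 3.97) = 8032.5 / 285.84 ≈ 28.1 mL/min
|76.2 − 28.1| = 48.1 mL/min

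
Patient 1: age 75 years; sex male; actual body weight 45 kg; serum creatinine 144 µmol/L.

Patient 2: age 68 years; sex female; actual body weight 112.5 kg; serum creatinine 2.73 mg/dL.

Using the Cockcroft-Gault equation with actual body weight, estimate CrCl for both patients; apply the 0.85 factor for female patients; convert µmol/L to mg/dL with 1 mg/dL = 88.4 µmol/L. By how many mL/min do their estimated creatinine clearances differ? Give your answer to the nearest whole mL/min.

Patient 1: SCr = 144 / 88.4 = 1.629 mg/dL
Patient 1: CrCl = (140 − 75) × 45 / (72 × 1.629) = 2925.0 / 117.29 ≈ 24.9 mL/min
Patient 2: CrCl = (140 − 68) × 112.5 / (72 × 2.73) × 0.85 = 8100.0 / 196.56 × 0.85 ≈ 35.0 mL/min
|24.9 − 35.0| = 10.1 mL/min

10 mL/min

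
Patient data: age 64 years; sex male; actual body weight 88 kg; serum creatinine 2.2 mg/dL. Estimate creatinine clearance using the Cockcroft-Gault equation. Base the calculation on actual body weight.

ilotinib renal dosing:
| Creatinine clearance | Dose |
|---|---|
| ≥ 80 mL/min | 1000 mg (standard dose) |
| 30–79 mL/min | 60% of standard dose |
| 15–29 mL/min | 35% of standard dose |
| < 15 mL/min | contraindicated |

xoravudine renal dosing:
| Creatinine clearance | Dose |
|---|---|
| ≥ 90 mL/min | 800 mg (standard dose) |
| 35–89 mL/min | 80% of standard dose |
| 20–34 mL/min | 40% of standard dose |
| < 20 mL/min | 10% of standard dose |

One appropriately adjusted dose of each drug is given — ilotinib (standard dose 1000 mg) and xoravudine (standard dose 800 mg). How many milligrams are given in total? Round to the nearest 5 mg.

1240 mg

CrCl = (140 − 64) × 88 / (72 × 2.2) = 6688.0 / 158.40 ≈ 42.2 mL/min
CrCl ≈ 42 mL/min.
ilotinib: 30–79 mL/min → 60% of 1000 mg = 600 mg.
xoravudine: 35–89 mL/min → 80% of 800 mg = 640 mg.
Total = 600 + 640 = 1240 mg.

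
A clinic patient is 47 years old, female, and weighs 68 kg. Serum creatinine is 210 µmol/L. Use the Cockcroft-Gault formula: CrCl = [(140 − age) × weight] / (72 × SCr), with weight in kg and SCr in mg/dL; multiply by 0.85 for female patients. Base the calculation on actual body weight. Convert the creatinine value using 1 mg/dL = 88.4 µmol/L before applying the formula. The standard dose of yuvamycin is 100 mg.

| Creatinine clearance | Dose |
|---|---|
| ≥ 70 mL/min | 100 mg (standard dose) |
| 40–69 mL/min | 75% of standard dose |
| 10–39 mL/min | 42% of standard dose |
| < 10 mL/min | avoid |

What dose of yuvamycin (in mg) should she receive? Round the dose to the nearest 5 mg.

40 mg

SCr = 210 / 88.4 = 2.376 mg/dL
CrCl = (140 − 47) × 68 / (72 × 2.376) × 0.85 = 6324.0 / 171.07 × 0.85 ≈ 31.4 mL/min
CrCl ≈ 31 mL/min → bracket 10–39 mL/min.
42% of 100 mg = 42 mg → 40 mg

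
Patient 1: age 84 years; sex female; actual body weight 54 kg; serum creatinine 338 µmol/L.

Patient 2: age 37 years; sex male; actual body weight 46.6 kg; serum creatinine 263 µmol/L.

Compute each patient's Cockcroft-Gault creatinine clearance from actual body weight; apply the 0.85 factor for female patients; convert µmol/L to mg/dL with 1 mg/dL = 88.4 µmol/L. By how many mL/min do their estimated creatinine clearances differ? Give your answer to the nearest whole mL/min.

Patient 1: SCr = 338 / 88.4 = 3.824 mg/dL
Patient 1: CrCl = (140 − 84) × 54 / (72 × 3.824) × 0.85 = 3024.0 / 275.33 × 0.85 ≈ 9.3 mL/min
Patient 2: SCr = 263 / 88.4 = 2.975 mg/dL
Patient 2: CrCl = (140 − 37) × 46.6 / (72 × 2.975) = 4799.8 / 214.20 ≈ 22.4 mL/min
|9.3 − 22.4| = 13.1 mL/min

13 mL/min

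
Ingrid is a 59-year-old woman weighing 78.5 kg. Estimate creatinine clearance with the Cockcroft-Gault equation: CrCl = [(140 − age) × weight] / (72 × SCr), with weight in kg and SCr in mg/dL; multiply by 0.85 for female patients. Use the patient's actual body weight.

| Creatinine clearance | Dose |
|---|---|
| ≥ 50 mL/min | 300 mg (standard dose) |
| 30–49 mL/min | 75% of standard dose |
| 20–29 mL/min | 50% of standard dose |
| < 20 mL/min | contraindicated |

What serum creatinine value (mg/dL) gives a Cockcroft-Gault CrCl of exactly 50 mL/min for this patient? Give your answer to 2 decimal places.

1.50 mg/dL

Standard dose requires CrCl ≥ 50 mL/min.
Set (140 − 59) × 78.5 × 0.85 / (72 × SCr) = 50
SCr = (140 − 59) × 78.5 × 0.85 / (72 × 50) = 1.501 mg/dL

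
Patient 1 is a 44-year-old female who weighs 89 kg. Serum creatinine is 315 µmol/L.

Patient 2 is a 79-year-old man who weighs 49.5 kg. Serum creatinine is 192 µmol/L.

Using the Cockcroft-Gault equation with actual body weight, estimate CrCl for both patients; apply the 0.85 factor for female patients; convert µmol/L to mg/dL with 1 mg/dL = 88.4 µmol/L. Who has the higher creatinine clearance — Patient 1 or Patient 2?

Patient 1: SCr = 315 / 88.4 = 3.563 mg/dL
Patient 1: CrCl = (140 − 44) × 89 / (72 × 3.563) × 0.85 = 8544.0 / 256.54 × 0.85 ≈ 28.3 mL/min
Patient 2: SCr = 192 / 88.4 = 2.172 mg/dL
Patient 2: CrCl = (140 − 79) × 49.5 / (72 × 2.172) = 3019.5 / 156.38 ≈ 19.3 mL/min
28.3 vs 19.3 mL/min → Patient 1 is higher.

Patient 1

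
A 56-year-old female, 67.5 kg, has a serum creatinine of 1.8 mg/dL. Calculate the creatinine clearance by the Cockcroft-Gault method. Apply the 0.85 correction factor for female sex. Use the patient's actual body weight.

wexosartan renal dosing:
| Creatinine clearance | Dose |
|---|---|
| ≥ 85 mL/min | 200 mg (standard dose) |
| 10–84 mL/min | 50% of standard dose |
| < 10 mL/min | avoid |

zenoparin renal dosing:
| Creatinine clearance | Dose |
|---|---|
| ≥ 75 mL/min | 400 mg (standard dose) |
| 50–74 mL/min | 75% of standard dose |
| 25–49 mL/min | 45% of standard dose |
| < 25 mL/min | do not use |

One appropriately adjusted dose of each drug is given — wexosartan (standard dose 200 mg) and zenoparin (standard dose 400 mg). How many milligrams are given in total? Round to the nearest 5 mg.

CrCl = (140 − 56) × 67.5 / (72 × 1.8) × 0.85 = 5670.0 / 129.60 × 0.85 ≈ 37.2 mL/min
CrCl ≈ 37 mL/min.
wexosartan: 10–84 mL/min → 50% of 200 mg = 100 mg.
zenoparin: 25–49 mL/min → 45% of 400 mg = 180 mg.
Total = 100 + 180 = 280 mg.

280 mg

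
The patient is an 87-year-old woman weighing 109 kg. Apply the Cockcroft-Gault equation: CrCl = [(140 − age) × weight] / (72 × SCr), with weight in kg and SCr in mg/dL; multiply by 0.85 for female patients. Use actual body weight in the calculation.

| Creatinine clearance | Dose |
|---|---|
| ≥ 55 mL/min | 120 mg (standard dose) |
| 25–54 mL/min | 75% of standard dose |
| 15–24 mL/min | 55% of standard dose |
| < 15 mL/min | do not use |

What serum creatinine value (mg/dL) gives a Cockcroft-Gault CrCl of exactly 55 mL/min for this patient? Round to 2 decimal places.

1.24 mg/dL

Standard dose requires CrCl ≥ 55 mL/min.
Set (140 − 87) × 109 × 0.85 / (72 × SCr) = 55
SCr = (140 − 87) × 109 × 0.85 / (72 × 55) = 1.240 mg/dL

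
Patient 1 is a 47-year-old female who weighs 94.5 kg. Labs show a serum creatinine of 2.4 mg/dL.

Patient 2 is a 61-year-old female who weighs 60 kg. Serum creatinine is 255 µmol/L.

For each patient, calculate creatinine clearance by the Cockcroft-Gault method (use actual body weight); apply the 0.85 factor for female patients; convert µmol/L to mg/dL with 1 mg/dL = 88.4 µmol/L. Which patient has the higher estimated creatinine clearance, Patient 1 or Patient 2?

Patient 1

Patient 1: CrCl = (140 − 47) × 94.5 / (72 × 2.4) × 0.85 = 8788.5 / 172.80 × 0.85 ≈ 43.2 mL/min
Patient 2: SCr = 255 / 88.4 = 2.885 mg/dL
Patient 2: CrCl = (140 − 61) × 60 / (72 × 2.885) × 0.85 = 4740.0 / 207.72 × 0.85 ≈ 19.4 mL/min
43.2 vs 19.4 mL/min → Patient 1 is higher.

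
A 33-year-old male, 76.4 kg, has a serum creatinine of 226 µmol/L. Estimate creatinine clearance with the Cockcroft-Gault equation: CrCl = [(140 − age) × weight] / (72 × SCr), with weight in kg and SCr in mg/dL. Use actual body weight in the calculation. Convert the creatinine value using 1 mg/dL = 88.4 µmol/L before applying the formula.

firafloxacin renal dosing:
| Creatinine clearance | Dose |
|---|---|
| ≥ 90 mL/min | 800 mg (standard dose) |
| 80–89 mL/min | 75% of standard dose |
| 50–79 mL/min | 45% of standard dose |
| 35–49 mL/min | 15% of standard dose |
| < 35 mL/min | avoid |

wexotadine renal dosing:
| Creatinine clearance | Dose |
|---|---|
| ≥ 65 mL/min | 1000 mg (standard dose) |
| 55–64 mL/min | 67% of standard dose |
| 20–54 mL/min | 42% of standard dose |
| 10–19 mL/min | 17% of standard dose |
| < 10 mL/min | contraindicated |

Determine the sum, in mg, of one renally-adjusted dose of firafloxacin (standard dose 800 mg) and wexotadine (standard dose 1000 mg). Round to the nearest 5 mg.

540 mg

SCr = 226 / 88.4 = 2.557 mg/dL
CrCl = (140 − 33) × 76.4 / (72 × 2.557) = 8174.8 / 184.10 ≈ 44.4 mL/min
CrCl ≈ 44 mL/min.
firafloxacin: 35–49 mL/min → 15% of 800 mg = 120 mg.
wexotadine: 20–54 mL/min → 42% of 1000 mg = 420 mg.
Total = 120 + 420 = 540 mg.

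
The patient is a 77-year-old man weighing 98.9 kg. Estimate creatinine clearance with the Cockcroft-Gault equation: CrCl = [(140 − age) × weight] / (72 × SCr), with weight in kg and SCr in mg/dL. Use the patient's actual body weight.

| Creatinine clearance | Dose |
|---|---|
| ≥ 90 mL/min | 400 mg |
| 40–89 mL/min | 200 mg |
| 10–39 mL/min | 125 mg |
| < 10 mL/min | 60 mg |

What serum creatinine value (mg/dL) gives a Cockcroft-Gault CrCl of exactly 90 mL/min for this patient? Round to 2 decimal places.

Standard dose requires CrCl ≥ 90 mL/min.
Set (140 − 77) × 98.9 / (72 × SCr) = 90
SCr = (140 − 77) × 98.9 / (72 × 90) = 0.962 mg/dL

0.96 mg/dL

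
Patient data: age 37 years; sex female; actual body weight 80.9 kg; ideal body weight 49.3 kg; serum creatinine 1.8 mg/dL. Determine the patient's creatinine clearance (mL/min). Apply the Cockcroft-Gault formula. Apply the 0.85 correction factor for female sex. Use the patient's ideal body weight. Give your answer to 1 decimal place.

33.3 mL/min

CrCl = (140 − 37) × 49.3 / (72 × 1.8) × 0.85 = 5077.9 / 129.60 × 0.85 ≈ 33.3 mL/min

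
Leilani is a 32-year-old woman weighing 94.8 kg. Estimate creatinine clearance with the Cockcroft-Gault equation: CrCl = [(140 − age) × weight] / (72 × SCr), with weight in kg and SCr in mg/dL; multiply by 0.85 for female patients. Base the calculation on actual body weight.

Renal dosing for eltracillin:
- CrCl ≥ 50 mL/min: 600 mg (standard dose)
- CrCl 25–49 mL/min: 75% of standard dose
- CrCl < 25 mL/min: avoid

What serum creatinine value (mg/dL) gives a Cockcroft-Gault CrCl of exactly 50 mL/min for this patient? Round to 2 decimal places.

2.42 mg/dL

Standard dose requires CrCl ≥ 50 mL/min.
Set (140 − 32) × 94.8 × 0.85 / (72 × SCr) = 50
SCr = (140 − 32) × 94.8 × 0.85 / (72 × 50) = 2.417 mg/dL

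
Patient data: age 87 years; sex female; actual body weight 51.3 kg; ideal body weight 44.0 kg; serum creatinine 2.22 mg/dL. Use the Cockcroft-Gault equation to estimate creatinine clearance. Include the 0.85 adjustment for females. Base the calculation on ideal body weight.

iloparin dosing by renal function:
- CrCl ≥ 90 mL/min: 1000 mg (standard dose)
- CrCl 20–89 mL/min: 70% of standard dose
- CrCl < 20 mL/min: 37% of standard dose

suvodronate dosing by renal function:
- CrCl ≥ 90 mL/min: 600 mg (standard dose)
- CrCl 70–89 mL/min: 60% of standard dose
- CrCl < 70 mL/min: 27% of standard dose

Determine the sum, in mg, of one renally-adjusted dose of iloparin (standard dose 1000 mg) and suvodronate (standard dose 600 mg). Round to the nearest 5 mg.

530 mg

CrCl = (140 − 87) × 44 / (72 × 2.22) × 0.85 = 2332.0 / 159.84 × 0.85 ≈ 12.4 mL/min
CrCl ≈ 12 mL/min.
iloparin: < 20 mL/min → 37% of 1000 mg = 370 mg.
suvodronate: < 70 mL/min → 27% of 600 mg = 162 mg.
Total = 370 + 162 = 532 mg.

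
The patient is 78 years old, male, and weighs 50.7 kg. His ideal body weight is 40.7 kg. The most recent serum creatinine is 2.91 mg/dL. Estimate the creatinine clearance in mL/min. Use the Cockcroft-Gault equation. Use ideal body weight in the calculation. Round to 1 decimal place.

12.0 mL/min

CrCl = (140 − 78) × 40.7 / (72 × 2.91) = 2523.4 / 209.52 ≈ 12.0 mL/min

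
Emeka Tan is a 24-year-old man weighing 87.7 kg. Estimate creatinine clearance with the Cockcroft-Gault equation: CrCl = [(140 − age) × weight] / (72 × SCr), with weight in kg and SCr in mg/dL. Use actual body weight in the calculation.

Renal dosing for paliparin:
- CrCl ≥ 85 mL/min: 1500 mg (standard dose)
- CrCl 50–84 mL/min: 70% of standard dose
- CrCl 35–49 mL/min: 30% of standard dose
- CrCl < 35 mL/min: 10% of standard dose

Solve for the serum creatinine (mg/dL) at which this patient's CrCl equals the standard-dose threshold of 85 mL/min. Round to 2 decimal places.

Standard dose requires CrCl ≥ 85 mL/min.
Set (140 − 24) × 87.7 / (72 × SCr) = 85
SCr = (140 − 24) × 87.7 / (72 × 85) = 1.662 mg/dL

1.66 mg/dL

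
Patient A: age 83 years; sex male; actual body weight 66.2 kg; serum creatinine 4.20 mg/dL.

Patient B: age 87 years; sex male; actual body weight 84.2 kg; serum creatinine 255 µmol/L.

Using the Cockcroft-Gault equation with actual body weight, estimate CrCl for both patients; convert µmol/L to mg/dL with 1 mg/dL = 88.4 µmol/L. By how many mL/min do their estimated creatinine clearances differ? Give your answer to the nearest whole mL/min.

Patient A: CrCl = (140 − 83) × 66.2 / (72 × 4.2) = 3773.4 / 302.40 ≈ 12.5 mL/min
Patient B: SCr = 255 / 88.4 = 2.885 mg/dL
Patient B: CrCl = (140 − 87) × 84.2 / (72 × 2.885) = 4462.6 / 207.72 ≈ 21.5 mL/min
|12.5 − 21.5| = 9.0 mL/min

9 mL/min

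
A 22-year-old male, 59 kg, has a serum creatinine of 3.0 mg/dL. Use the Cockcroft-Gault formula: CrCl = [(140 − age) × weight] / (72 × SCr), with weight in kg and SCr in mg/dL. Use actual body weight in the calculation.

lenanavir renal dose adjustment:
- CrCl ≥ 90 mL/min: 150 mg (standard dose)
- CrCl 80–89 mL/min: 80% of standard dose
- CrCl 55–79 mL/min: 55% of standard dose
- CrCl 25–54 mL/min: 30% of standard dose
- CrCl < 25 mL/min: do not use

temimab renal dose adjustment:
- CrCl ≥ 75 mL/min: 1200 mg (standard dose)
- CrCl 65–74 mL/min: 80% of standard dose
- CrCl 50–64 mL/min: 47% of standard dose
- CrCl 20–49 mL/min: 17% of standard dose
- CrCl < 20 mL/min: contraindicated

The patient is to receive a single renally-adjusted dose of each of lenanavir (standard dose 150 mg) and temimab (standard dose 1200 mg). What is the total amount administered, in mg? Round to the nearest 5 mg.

CrCl = (140 − 22) × 59 / (72 × 3) = 6962.0 / 216.00 ≈ 32.2 mL/min
CrCl ≈ 32 mL/min.
lenanavir: 25–54 mL/min → 30% of 150 mg = 45 mg.
temimab: 20–49 mL/min → 17% of 1200 mg = 204 mg.
Total = 45 + 204 = 249 mg.

250 mg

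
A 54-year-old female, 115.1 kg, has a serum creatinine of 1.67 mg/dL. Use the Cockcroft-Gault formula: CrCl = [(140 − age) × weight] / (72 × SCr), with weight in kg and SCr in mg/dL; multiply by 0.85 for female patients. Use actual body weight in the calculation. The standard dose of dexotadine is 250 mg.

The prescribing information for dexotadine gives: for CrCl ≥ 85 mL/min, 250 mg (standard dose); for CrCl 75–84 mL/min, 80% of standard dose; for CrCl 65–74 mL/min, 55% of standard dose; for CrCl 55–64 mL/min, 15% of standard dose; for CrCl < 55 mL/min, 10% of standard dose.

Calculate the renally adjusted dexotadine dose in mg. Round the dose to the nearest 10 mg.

140 mg

CrCl = (140 − 54) × 115.1 / (72 × 1.67) × 0.85 = 9898.6 / 120.24 × 0.85 ≈ 70.0 mL/min
CrCl ≈ 70 mL/min → bracket 65–74 mL/min.
55% of 250 mg = 137.5 mg → 140 mg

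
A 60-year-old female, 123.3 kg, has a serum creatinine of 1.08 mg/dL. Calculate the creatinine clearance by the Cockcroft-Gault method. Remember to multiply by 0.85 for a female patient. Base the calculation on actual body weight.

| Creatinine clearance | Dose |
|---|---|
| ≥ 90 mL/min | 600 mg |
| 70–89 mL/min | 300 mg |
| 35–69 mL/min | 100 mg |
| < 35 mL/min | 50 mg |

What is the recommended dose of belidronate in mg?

CrCl = (140 − 60) × 123.3 / (72 × 1.08) × 0.85 = 9864.0 / 77.76 × 0.85 ≈ 107.8 mL/min
CrCl ≈ 108 mL/min → bracket ≥ 90 mL/min.
Dose for this bracket: 600 mg.

600 mg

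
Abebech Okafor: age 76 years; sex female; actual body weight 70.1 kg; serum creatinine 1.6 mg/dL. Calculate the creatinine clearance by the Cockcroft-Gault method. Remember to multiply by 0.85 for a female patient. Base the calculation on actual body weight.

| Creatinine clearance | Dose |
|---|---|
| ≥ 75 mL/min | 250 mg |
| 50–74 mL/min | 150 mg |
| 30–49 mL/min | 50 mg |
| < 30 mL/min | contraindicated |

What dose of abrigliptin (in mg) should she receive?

CrCl = (140 − 76) × 70.1 / (72 × 1.6) × 0.85 = 4486.4 / 115.20 × 0.85 ≈ 33.1 mL/min
CrCl ≈ 33 mL/min → bracket 30–49 mL/min.
Dose for this bracket: 50 mg.

50 mg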